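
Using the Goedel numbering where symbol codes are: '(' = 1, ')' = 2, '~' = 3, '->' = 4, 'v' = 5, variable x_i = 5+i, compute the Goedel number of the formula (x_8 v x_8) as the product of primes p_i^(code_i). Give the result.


Formula: (x_8 v x_8)
Symbol codes: [1, 13, 5, 13, 2]
Primes: [2, 3, 5, 7, 11]
p_1^1 = 2^1 = 2
p_2^13 = 3^13 = 1594323
p_3^5 = 5^5 = 3125
p_4^13 = 7^13 = 96889010407
p_5^2 = 11^2 = 121
Product = 116819735665209092381250

116819735665209092381250


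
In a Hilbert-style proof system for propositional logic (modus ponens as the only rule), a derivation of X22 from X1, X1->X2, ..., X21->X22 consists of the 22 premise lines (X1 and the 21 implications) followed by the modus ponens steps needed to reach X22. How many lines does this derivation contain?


We have 22 premise lines: X1 and 21 implications.
Each implication is detached once by MP, giving 21 MP lines.
22 premise lines + 21 MP lines = 43 total lines.

43


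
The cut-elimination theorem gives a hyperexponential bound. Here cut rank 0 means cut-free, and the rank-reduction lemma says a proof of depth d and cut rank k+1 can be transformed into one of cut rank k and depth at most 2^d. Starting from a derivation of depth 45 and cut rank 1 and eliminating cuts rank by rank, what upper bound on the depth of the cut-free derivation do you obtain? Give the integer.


Each rank reduction sends depth d to at most 2^d; cut rank r needs r reductions.
2_0(45) = 45
2_1(45) = 2^45 = 35184372088832
Cut-free depth bound = 35184372088832

35184372088832


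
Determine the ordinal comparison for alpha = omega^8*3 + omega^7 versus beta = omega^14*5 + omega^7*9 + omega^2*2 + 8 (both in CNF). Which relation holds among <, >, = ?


Compare term by term from highest exponent:
alpha = omega^8*3 + omega^7
beta = omega^14*5 + omega^7*9 + omega^2*2 + 8
Term 1: alpha has omega^8*3, beta has omega^14*5
Term 2: alpha has omega^7*1, beta has omega^7*9
Term 3: alpha has omega^0*0, beta has omega^2*2
Term 4: alpha has omega^0*0, beta has omega^0*8
Result: alpha < beta

alpha < beta


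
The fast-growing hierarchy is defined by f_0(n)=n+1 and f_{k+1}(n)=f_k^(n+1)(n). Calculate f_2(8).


f_2(8) = f_1^9(8)
f_1(m) = 2m + 1.
Iterating: f_1^k(n) = 2^k*(n+1) - 1.
f_2(8) = 2^9*(8+1) - 1 = 512*9 - 1 = 4607

4607


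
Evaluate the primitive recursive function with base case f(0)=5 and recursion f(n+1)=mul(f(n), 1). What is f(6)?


f(0) = 5
f(1) = mul(f(0), 1) = mul(5, 1) = 5
f(2) = mul(f(1), 1) = mul(5, 1) = 5
f(3) = mul(f(2), 1) = mul(5, 1) = 5
f(4) = mul(f(3), 1) = mul(5, 1) = 5
f(5) = mul(f(4), 1) = mul(5, 1) = 5
f(6) = mul(f(5), 1) = mul(5, 1) = 5


5


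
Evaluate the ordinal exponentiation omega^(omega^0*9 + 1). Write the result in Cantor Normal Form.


omega^(omega^0*9 + 1):
omega^0 = 1, so the exponent is 9 + 1 = 10 (finite ordinal addition).
Result = omega^10, already a single CNF term.

omega^10


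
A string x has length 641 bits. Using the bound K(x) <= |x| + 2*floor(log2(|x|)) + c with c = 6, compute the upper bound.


floor(log2(641)) = 9
2 * 9 = 18
K(x) <= 641 + 18 + 6 = 665

665


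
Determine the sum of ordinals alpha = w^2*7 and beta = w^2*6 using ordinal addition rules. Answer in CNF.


Ordinal addition w^2*7 + w^2*6:
Both terms have the same exponent 2.
w^e*c + w^e*d = w^e*(c+d).
Result = w^2*(7+6) = w^2*13

w^2*13


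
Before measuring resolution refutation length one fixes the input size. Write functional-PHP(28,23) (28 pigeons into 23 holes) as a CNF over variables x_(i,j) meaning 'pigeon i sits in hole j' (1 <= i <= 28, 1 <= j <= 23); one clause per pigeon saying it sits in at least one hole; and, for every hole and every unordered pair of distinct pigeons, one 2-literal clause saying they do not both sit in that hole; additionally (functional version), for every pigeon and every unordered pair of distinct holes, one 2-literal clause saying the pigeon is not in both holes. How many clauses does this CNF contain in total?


functional-PHP(28,23): 28 pigeons, 23 holes, 28*23 = 644 variables.
- pigeon clauses: one per pigeon -> 28 clauses
- hole clauses: 23 holes * C(28,2) = 23 * 378 -> 8694 clauses
- functional clauses: 28 pigeons * C(23,2) = 28 * 253 -> 7084 clauses
Total clauses = 28 + 8694 + 7084 = 15806

15806


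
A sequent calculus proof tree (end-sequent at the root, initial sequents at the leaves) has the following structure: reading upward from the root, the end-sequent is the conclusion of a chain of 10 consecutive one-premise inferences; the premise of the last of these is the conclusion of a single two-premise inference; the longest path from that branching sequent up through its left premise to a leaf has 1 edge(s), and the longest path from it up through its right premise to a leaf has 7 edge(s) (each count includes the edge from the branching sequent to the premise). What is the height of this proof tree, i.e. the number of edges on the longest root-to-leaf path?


Longest path through the left premise: 1 edges (measured from the branching sequent)
Longest path through the right premise: 7 edges
Height of the subtree rooted at the branching sequent: max(1, 7) = 7
The branching sequent sits 10 edges above the root (the chain of one-premise inferences), so height = 7 + 10 = 17

17


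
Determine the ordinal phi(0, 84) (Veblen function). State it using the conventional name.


phi(0, 84):
phi(0, beta) = omega^beta by definition.
phi(0, 84) = omega^84

omega^84


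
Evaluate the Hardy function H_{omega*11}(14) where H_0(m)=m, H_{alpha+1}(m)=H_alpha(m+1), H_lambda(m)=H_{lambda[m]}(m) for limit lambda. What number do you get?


H_{omega*11}(14):
For the Hardy hierarchy, H_{omega*k}(n) = 2^k * n.
2^11 = 2048.
2048 * 14 = 28672

28672


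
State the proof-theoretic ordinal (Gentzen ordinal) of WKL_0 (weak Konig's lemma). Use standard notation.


The proof-theoretic ordinal of WKL_0 (weak Konig's lemma) is a standard result in ordinal analysis.
This ordinal is the supremum of order types of primitive recursive well-orderings
that the theory can prove to be well-ordered.
For WKL_0 (weak Konig's lemma), the proof-theoretic ordinal is omega^omega.

omega^omega


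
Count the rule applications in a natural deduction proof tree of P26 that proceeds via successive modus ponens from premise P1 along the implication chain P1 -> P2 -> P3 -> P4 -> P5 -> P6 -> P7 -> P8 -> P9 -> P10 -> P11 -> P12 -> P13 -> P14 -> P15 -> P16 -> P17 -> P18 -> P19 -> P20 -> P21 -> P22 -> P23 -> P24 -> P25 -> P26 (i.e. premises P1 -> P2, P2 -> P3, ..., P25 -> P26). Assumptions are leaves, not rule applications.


We have a chain: P1 -> P2 -> P3 -> P4 -> P5 -> P6 -> P7 -> P8 -> P9 -> P10 -> P11 -> P12 -> P13 -> P14 -> P15 -> P16 -> P17 -> P18 -> P19 -> P20 -> P21 -> P22 -> P23 -> P24 -> P25 -> P26.
Each modus ponens application produces the next variable.
The chain has 26 propositions, so 26-1 = 25 modus ponens steps.
Total inference nodes = 25

25


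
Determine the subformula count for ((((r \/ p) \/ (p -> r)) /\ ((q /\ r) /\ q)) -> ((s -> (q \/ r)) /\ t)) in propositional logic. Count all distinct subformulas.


Formula: ((((r \/ p) \/ (p -> r)) /\ ((q /\ r) /\ q)) -> ((s -> (q \/ r)) /\ t))
Subformulas found:
  1. q
  2. s
  3. r
  4. t
  5. p
  6. (q /\ r)
  7. (q \/ r)
  8. (r \/ p)
  9. (p -> r)
  10. (s -> (q \/ r))
  11. ((q /\ r) /\ q)
  12. ((s -> (q \/ r)) /\ t)
  13. ((r \/ p) \/ (p -> r))
  14. (((r \/ p) \/ (p -> r)) /\ ((q /\ r) /\ q))
  15. ((((r \/ p) \/ (p -> r)) /\ ((q /\ r) /\ q)) -> ((s -> (q \/ r)) /\ t))
Total distinct subformulas = 15

15


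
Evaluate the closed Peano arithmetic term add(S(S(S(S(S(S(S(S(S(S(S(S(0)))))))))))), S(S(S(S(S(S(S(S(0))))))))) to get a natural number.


add(S^12(0), S^8(0)):
S^12(0) = 12
S^8(0) = 8
12 + 8 = 20

20


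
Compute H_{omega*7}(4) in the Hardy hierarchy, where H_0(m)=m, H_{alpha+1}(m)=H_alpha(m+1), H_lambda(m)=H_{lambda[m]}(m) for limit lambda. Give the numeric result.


H_{omega*7}(4):
For the Hardy hierarchy, H_{omega*k}(n) = 2^k * n.
2^7 = 128.
128 * 4 = 512

512


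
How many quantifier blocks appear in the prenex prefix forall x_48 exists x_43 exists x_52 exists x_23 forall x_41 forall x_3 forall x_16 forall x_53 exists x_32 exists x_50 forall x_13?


Alternations = 4.
Blocks = alternations + 1 = 5

5


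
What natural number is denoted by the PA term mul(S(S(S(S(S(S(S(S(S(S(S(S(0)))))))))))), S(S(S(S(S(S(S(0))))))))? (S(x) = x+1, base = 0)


mul(S^12(0), S^7(0)):
S^12(0) = 12
S^7(0) = 7
12 * 7 = 84

84


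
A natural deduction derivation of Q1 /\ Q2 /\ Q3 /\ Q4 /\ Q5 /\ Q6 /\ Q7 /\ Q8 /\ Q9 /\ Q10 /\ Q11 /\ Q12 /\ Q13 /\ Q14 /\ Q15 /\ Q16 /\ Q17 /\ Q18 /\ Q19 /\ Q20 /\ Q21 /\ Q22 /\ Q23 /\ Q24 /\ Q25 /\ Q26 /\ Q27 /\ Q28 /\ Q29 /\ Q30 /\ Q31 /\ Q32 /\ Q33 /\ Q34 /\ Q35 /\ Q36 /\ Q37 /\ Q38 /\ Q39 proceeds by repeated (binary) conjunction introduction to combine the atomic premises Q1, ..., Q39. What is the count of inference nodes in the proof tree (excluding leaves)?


The target conjunction has 39 conjuncts, i.e. 38 binary /\ connectives.
Each conjunction-intro joins two pieces, so 39 atoms require 39-1 = 38 applications.
Total inference nodes = 38

38


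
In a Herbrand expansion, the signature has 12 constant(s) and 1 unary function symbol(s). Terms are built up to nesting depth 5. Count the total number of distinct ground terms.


Herbrand terms by depth:
Depth 0: 12 constants
Depth 1: 12 new terms (running total: 24)
Depth 2: 12 new terms (running total: 36)
Depth 3: 12 new terms (running total: 48)
Depth 4: 12 new terms (running total: 60)
Depth 5: 12 new terms (running total: 72)
Total distinct ground terms = 72

72


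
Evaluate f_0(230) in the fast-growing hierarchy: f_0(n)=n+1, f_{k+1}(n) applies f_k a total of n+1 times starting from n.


f_0(230) = 230 + 1 = 231

231


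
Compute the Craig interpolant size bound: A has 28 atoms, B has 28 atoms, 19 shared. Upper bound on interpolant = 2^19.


Shared atoms = 19
Craig interpolant size bound = 2^19
= 524288

524288


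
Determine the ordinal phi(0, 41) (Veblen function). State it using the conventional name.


phi(0, 41):
phi(0, beta) = omega^beta by definition.
phi(0, 41) = omega^41

omega^41


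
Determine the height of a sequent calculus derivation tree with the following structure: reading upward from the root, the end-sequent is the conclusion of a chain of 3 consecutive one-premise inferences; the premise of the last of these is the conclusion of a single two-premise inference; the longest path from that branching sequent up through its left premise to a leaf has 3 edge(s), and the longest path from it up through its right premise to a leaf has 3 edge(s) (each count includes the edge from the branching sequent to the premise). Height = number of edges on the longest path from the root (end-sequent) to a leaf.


Longest path through the left premise: 3 edges (measured from the branching sequent)
Longest path through the right premise: 3 edges
Height of the subtree rooted at the branching sequent: max(3, 3) = 3
The branching sequent sits 3 edges above the root (the chain of one-premise inferences), so height = 3 + 3 = 6

6


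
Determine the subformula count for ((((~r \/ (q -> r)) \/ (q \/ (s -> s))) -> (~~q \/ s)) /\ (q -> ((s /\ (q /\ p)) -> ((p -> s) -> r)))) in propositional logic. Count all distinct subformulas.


Formula: ((((~r \/ (q -> r)) \/ (q \/ (s -> s))) -> (~~q \/ s)) /\ (q -> ((s /\ (q /\ p)) -> ((p -> s) -> r))))
Subformulas found:
  1. r
  2. q
  3. s
  4. p
  5. ~r
  6. ~q
  7. ~~q
  8. (p -> s)
  9. (q /\ p)
  10. (s -> s)
  11. (q -> r)
  12. (~~q \/ s)
  13. (s /\ (q /\ p))
  14. ((p -> s) -> r)
  15. (q \/ (s -> s))
  16. (~r \/ (q -> r))
  17. ((s /\ (q /\ p)) -> ((p -> s) -> r))
  18. ((~r \/ (q -> r)) \/ (q \/ (s -> s)))
  19. (q -> ((s /\ (q /\ p)) -> ((p -> s) -> r)))
  20. (((~r \/ (q -> r)) \/ (q \/ (s -> s))) -> (~~q \/ s))
  21. ((((~r \/ (q -> r)) \/ (q \/ (s -> s))) -> (~~q \/ s)) /\ (q -> ((s /\ (q /\ p)) -> ((p -> s) -> r))))
Total distinct subformulas = 21

21


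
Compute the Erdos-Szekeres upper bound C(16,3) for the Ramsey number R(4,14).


R(4,14) <= C(4+14-2, 4-1) = C(16, 3)
C(16, 3) = 16! / (3! * 13!)
= 560

560


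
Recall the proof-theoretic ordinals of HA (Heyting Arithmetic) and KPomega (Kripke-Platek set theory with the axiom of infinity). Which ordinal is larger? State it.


Proof-theoretic ordinal of HA (Heyting Arithmetic): epsilon_0
Proof-theoretic ordinal of KPomega (Kripke-Platek set theory with the axiom of infinity): psi_0(epsilon_{Omega+1})
Comparing: epsilon_0 < psi_0(epsilon_{Omega+1}).
The larger ordinal is psi_0(epsilon_{Omega+1}) (from KPomega (Kripke-Platek set theory with the axiom of infinity)).

psi_0(epsilon_{Omega+1})


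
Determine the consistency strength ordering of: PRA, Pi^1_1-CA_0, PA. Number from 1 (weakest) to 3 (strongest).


Ordering by consistency strength:
1. PRA
2. PA
3. Pi^1_1-CA_0


PRA=1, Pi^1_1-CA_0=3, PA=2


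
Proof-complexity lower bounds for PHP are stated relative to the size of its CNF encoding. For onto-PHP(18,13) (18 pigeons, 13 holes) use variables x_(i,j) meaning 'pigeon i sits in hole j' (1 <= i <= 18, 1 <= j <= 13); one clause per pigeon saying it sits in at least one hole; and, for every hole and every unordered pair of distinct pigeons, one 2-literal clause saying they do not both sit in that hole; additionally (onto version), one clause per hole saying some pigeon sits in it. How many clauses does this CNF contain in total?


onto-PHP(18,13): 18 pigeons, 13 holes, 18*13 = 234 variables.
- pigeon clauses: one per pigeon -> 18 clauses
- hole clauses: 13 holes * C(18,2) = 13 * 153 -> 1989 clauses
- onto clauses: one per hole -> 13 clauses
Total clauses = 18 + 1989 + 13 = 2020

2020


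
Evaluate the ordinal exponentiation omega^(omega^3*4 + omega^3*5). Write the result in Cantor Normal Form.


omega^(omega^3*4 + omega^3*5):
Both terms of the exponent have the same exponent 3, so they merge: omega^3*4 + omega^3*5 = omega^3*(4+5) = omega^3*9.
omega raised to a CNF ordinal is a single CNF term: Result = omega^(omega^3*9)

omega^(omega^3*9)


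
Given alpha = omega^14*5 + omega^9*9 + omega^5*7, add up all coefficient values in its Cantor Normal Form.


CNF: omega^14*5 + omega^9*9 + omega^5*7
Coefficients: 5 + 9 + 7 = 21

21


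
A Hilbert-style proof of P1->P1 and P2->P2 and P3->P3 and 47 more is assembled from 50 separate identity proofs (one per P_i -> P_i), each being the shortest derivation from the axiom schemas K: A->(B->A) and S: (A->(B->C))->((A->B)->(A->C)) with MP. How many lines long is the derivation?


The shortest proof of A->A from K and S in the Hilbert calculus has exactly 5 lines:
(1) K instance A->((A->A)->A), (2) S instance, (3) MP on 1,2, (4) K instance A->(A->A), (5) MP on 3,4.
For 50 independent identities: 50 * 5 = 250 lines total.

250


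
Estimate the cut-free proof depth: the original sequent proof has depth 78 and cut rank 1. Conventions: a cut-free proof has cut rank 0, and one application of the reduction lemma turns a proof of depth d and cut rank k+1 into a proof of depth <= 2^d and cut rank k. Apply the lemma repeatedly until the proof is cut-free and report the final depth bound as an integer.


Each rank reduction sends depth d to at most 2^d; cut rank r needs r reductions.
2_0(78) = 78
2_1(78) = 2^78 = 302231454903657293676544
Cut-free depth bound = 302231454903657293676544

302231454903657293676544


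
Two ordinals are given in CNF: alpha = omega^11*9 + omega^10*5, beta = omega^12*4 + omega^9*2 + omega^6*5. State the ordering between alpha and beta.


Compare term by term from highest exponent:
alpha = omega^11*9 + omega^10*5
beta = omega^12*4 + omega^9*2 + omega^6*5
Term 1: alpha has omega^11*9, beta has omega^12*4
Term 2: alpha has omega^10*5, beta has omega^9*2
Term 3: alpha has omega^0*0, beta has omega^6*5
Result: alpha < beta

alpha < beta


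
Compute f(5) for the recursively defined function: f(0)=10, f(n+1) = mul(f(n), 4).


f(0) = 10
f(1) = mul(f(0), 4) = mul(10, 4) = 40
f(2) = mul(f(1), 4) = mul(40, 4) = 160
f(3) = mul(f(2), 4) = mul(160, 4) = 640
f(4) = mul(f(3), 4) = mul(640, 4) = 2560
f(5) = mul(f(4), 4) = mul(2560, 4) = 10240


10240


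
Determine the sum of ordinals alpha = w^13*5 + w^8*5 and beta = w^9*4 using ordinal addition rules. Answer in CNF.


Ordinal addition (w^13*5 + w^8*5) + w^9*4:
alpha's leading term has exponent 13 > beta's exponent 9, so it survives.
alpha's tail term has exponent 8 < beta's exponent 9, so it is absorbed by beta.
In ordinal addition, any term followed by a strictly larger-exponent term is absorbed.
Result = w^13*5 + w^9*4

w^13*5 + w^9*4


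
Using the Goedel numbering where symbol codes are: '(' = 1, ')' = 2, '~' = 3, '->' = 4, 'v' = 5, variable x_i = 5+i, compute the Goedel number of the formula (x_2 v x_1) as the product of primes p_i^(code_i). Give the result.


Formula: (x_2 v x_1)
Symbol codes: [1, 7, 5, 6, 2]
Primes: [2, 3, 5, 7, 11]
p_1^1 = 2^1 = 2
p_2^7 = 3^7 = 2187
p_3^5 = 5^5 = 3125
p_4^6 = 7^6 = 117649
p_5^2 = 11^2 = 121
Product = 194581887018750

194581887018750


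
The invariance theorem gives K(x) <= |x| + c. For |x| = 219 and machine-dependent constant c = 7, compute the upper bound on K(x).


K(x) <= |x| + c = 219 + 7 = 226

226


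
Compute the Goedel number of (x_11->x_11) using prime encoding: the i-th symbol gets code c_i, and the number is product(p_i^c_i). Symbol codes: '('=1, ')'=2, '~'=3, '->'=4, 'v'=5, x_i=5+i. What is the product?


Formula: (x_11->x_11)
Symbol codes: [1, 16, 4, 16, 2]
Primes: [2, 3, 5, 7, 11]
p_1^1 = 2^1 = 2
p_2^16 = 3^16 = 43046721
p_3^4 = 5^4 = 625
p_4^16 = 7^16 = 33232930569601
p_5^2 = 11^2 = 121
Product = 216373514399100280908551250

216373514399100280908551250


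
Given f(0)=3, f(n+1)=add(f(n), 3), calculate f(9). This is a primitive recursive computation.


f(0) = 3
f(1) = add(f(0), 3) = add(3, 3) = 6
f(2) = add(f(1), 3) = add(6, 3) = 9
f(3) = add(f(2), 3) = add(9, 3) = 12
f(4) = add(f(3), 3) = add(12, 3) = 15
f(5) = add(f(4), 3) = add(15, 3) = 18
f(6) = add(f(5), 3) = add(18, 3) = 21
f(7) = add(f(6), 3) = add(21, 3) = 24
f(8) = add(f(7), 3) = add(24, 3) = 27
f(9) = add(f(8), 3) = add(27, 3) = 30


30


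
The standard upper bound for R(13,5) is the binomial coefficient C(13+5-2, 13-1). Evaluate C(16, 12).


R(13,5) <= C(13+5-2, 13-1) = C(16, 12)
C(16, 12) = 16! / (12! * 4!)
= 1820

1820


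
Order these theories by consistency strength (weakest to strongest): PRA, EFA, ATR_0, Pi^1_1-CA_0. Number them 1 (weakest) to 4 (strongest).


Ordering by consistency strength:
1. EFA
2. PRA
3. ATR_0
4. Pi^1_1-CA_0


PRA=2, EFA=1, ATR_0=3, Pi^1_1-CA_0=4


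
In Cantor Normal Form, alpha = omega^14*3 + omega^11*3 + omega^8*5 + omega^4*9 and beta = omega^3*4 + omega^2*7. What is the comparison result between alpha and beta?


Compare term by term from highest exponent:
alpha = omega^14*3 + omega^11*3 + omega^8*5 + omega^4*9
beta = omega^3*4 + omega^2*7
Term 1: alpha has omega^14*3, beta has omega^3*4
Term 2: alpha has omega^11*3, beta has omega^2*7
Term 3: alpha has omega^8*5, beta has omega^0*0
Term 4: alpha has omega^4*9, beta has omega^0*0
Result: alpha > beta

alpha > beta


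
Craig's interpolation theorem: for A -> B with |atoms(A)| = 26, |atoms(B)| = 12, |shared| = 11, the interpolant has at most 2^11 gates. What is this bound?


Shared atoms = 11
Craig interpolant size bound = 2^11
= 2048

2048


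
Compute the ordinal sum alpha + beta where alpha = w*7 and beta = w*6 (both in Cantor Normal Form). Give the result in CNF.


Ordinal addition w*7 + w*6:
Both terms have the same exponent 1.
w^e*c + w^e*d = w^e*(c+d).
Result = w^1*(7+6) = w*13

w*13


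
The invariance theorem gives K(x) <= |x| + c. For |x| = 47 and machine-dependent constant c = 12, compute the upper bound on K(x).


K(x) <= |x| + c = 47 + 12 = 59

59


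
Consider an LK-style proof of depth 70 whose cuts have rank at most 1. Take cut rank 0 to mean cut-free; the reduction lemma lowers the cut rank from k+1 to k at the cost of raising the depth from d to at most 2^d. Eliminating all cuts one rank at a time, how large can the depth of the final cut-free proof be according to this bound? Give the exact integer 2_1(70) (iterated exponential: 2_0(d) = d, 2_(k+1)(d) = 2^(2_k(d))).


Each rank reduction sends depth d to at most 2^d; cut rank r needs r reductions.
2_0(70) = 70
2_1(70) = 2^70 = 1180591620717411303424
Cut-free depth bound = 1180591620717411303424

1180591620717411303424


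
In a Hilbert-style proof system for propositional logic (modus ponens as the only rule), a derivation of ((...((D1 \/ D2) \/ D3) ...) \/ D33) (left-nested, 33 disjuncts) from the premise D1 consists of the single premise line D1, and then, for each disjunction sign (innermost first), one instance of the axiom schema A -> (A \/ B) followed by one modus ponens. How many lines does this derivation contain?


Building the left-nested 33-ary disjunction from D1:
- 1 premise line (D1)
- 33 disjuncts means 32 disjunction signs; each needs 1 axiom instance + 1 MP = 2 lines: 2 * 32 = 64
Total = 1 + 64 = 65 lines.

65


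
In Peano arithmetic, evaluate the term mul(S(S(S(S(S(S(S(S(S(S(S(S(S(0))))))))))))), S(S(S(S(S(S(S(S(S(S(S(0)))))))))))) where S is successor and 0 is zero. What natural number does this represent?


mul(S^13(0), S^11(0)):
S^13(0) = 13
S^11(0) = 11
13 * 11 = 143

143


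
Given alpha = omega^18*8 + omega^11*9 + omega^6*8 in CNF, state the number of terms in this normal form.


CNF: omega^18*8 + omega^11*9 + omega^6*8
Count the summands separated by '+':
  term 1: omega^18*8
  term 2: omega^11*9
  term 3: omega^6*8
Total terms = 3

3


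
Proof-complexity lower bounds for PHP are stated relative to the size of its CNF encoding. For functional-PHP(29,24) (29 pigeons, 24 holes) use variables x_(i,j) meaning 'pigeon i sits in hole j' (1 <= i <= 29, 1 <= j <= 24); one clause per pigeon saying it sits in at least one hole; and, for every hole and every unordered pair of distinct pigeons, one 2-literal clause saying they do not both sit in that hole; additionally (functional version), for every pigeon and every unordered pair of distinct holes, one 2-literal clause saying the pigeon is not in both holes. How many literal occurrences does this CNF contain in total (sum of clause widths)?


functional-PHP(29,24): 29 pigeons, 24 holes, 29*24 = 696 variables.
- pigeon clauses: one per pigeon -> 29 clauses of width 24 -> 696 literals
- hole clauses: 24 holes * C(29,2) = 24 * 406 -> 9744 clauses of width 2 -> 19488 literals
- functional clauses: 29 pigeons * C(24,2) = 29 * 276 -> 8004 clauses of width 2 -> 16008 literals
Total literal occurrences = 696 + 19488 + 16008 = 36192

36192


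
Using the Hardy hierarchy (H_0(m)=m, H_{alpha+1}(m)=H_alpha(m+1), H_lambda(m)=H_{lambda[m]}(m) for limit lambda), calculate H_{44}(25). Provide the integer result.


H_44(25):
For finite ordinals k, H_k(n) = n + k (each successor step adds 1).
H_44(25) = 25 + 44 = 69

69


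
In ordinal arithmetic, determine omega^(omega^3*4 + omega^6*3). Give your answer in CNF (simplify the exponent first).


omega^(omega^3*4 + omega^6*3):
In ordinal addition a term is absorbed by a following term of strictly larger exponent: 3 < 6, so omega^3*4 + omega^6*3 = omega^6*3.
omega raised to a CNF ordinal is a single CNF term: Result = omega^(omega^6*3)

omega^(omega^6*3)


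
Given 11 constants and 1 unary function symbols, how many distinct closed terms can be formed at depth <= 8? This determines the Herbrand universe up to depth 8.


Herbrand terms by depth:
Depth 0: 11 constants
Depth 1: 11 new terms (running total: 22)
Depth 2: 11 new terms (running total: 33)
Depth 3: 11 new terms (running total: 44)
Depth 4: 11 new terms (running total: 55)
Depth 5: 11 new terms (running total: 66)
Depth 6: 11 new terms (running total: 77)
Depth 7: 11 new terms (running total: 88)
Depth 8: 11 new terms (running total: 99)
Total distinct ground terms = 99

99


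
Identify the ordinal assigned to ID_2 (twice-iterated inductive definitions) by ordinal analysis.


The proof-theoretic ordinal of ID_2 (twice-iterated inductive definitions) is a standard result in ordinal analysis.
This ordinal is the supremum of order types of primitive recursive well-orderings
that the theory can prove to be well-ordered.
For ID_2 (twice-iterated inductive definitions), the proof-theoretic ordinal is psi_0(epsilon_{Omega_2+1}).

psi_0(epsilon_{Omega_2+1})


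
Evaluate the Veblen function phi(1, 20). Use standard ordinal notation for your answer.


phi(1, 20):
phi(1, beta) = epsilon_beta (the beta-th epsilon number).
phi(1, 20) = epsilon_20

epsilon_20


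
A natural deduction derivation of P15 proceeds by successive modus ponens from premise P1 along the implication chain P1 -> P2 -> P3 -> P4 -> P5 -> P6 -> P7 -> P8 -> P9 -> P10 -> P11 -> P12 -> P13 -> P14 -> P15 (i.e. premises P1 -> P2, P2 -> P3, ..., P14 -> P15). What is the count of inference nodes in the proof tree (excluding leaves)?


We have a chain: P1 -> P2 -> P3 -> P4 -> P5 -> P6 -> P7 -> P8 -> P9 -> P10 -> P11 -> P12 -> P13 -> P14 -> P15.
Each modus ponens application produces the next variable.
The chain has 15 propositions, so 15-1 = 14 modus ponens steps.
Total inference nodes = 14

14


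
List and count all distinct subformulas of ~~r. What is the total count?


Formula: ~~r
Subformulas found:
  1. r
  2. ~r
  3. ~~r
Total distinct subformulas = 3

3


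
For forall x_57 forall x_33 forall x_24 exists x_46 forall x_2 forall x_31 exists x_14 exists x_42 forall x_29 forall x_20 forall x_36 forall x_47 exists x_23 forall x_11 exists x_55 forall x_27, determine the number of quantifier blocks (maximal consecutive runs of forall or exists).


Alternations = 8.
Blocks = alternations + 1 = 9

9


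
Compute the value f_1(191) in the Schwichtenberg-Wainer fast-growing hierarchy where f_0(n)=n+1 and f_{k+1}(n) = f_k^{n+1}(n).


f_1(191) = f_0^192(191)
f_0 adds 1 each time, applied 192 times.
f_1(191) = 191 + 192 = 383

383


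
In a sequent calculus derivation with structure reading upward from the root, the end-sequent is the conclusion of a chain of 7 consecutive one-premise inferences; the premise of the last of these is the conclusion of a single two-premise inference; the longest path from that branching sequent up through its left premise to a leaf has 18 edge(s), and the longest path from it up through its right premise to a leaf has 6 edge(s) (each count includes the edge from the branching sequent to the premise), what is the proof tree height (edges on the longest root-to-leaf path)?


Longest path through the left premise: 18 edges (measured from the branching sequent)
Longest path through the right premise: 6 edges
Height of the subtree rooted at the branching sequent: max(18, 6) = 18
The branching sequent sits 7 edges above the root (the chain of one-premise inferences), so height = 18 + 7 = 25

25


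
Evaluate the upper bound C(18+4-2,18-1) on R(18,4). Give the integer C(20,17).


R(18,4) <= C(18+4-2, 18-1) = C(20, 17)
C(20, 17) = 20! / (17! * 3!)
= 1140

1140


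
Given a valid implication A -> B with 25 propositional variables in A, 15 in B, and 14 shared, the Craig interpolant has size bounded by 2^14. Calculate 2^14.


Shared atoms = 14
Craig interpolant size bound = 2^14
= 16384

16384


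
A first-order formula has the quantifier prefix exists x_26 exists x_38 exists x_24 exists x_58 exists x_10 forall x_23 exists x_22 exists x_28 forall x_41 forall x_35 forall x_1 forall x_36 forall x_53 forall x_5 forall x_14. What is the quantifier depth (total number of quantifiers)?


Quantifier prefix has 15 quantifier symbols.
Quantifier depth = 15

15


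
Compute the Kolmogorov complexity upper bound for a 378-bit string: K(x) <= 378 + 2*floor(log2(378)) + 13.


floor(log2(378)) = 8
2 * 8 = 16
K(x) <= 378 + 16 + 13 = 407

407


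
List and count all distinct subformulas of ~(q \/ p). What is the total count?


Formula: ~(q \/ p)
Subformulas found:
  1. p
  2. q
  3. (q \/ p)
  4. ~(q \/ p)
Total distinct subformulas = 4

4


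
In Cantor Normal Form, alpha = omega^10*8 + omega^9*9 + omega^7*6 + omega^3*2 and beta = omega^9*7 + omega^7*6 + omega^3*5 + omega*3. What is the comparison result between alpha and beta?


Compare term by term from highest exponent:
alpha = omega^10*8 + omega^9*9 + omega^7*6 + omega^3*2
beta = omega^9*7 + omega^7*6 + omega^3*5 + omega*3
Term 1: alpha has omega^10*8, beta has omega^9*7
Term 2: alpha has omega^9*9, beta has omega^7*6
Term 3: alpha has omega^7*6, beta has omega^3*5
Term 4: alpha has omega^3*2, beta has omega^1*3
Result: alpha > beta

alpha > beta


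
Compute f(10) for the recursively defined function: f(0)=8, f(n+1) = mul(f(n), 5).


f(0) = 8
f(1) = mul(f(0), 5) = mul(8, 5) = 40
f(2) = mul(f(1), 5) = mul(40, 5) = 200
f(3) = mul(f(2), 5) = mul(200, 5) = 1000
f(4) = mul(f(3), 5) = mul(1000, 5) = 5000
f(5) = mul(f(4), 5) = mul(5000, 5) = 25000
f(6) = mul(f(5), 5) = mul(25000, 5) = 125000
f(7) = mul(f(6), 5) = mul(125000, 5) = 625000
f(8) = mul(f(7), 5) = mul(625000, 5) = 3125000
f(9) = mul(f(8), 5) = mul(3125000, 5) = 15625000
f(10) = mul(f(9), 5) = mul(15625000, 5) = 78125000


78125000


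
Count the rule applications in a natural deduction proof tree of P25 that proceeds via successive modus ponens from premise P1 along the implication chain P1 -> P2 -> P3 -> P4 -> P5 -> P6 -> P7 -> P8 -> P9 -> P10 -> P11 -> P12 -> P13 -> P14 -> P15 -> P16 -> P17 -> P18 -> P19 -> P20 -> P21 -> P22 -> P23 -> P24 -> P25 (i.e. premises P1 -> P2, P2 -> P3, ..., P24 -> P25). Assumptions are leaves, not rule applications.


We have a chain: P1 -> P2 -> P3 -> P4 -> P5 -> P6 -> P7 -> P8 -> P9 -> P10 -> P11 -> P12 -> P13 -> P14 -> P15 -> P16 -> P17 -> P18 -> P19 -> P20 -> P21 -> P22 -> P23 -> P24 -> P25.
Each modus ponens application produces the next variable.
The chain has 25 propositions, so 25-1 = 24 modus ponens steps.
Total inference nodes = 24

24


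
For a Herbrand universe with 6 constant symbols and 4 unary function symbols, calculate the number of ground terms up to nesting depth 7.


Herbrand terms by depth:
Depth 0: 6 constants
Depth 1: 24 new terms (running total: 30)
Depth 2: 96 new terms (running total: 126)
Depth 3: 384 new terms (running total: 510)
Depth 4: 1536 new terms (running total: 2046)
Depth 5: 6144 new terms (running total: 8190)
Depth 6: 24576 new terms (running total: 32766)
Depth 7: 98304 new terms (running total: 131070)
Total distinct ground terms = 131070

131070


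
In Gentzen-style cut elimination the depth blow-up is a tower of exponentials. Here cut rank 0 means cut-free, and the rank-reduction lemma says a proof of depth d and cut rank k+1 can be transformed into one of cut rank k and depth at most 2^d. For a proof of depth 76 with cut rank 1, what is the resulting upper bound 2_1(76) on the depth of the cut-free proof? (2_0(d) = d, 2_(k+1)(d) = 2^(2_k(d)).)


Each rank reduction sends depth d to at most 2^d; cut rank r needs r reductions.
2_0(76) = 76
2_1(76) = 2^76 = 75557863725914323419136
Cut-free depth bound = 75557863725914323419136

75557863725914323419136


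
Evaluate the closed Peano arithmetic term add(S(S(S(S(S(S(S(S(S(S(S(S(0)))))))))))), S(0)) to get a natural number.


add(S^12(0), S^1(0)):
S^12(0) = 12
S^1(0) = 1
12 + 1 = 13

13


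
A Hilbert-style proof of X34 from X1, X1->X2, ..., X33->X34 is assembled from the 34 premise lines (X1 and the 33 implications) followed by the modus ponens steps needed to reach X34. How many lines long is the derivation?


We have 34 premise lines: X1 and 33 implications.
Each implication is detached once by MP, giving 33 MP lines.
34 premise lines + 33 MP lines = 67 total lines.

67


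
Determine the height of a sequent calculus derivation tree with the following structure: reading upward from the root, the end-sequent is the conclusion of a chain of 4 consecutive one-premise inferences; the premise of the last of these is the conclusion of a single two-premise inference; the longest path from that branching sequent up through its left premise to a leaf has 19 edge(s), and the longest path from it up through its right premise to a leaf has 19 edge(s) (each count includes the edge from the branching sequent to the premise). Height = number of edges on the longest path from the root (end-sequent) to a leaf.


Longest path through the left premise: 19 edges (measured from the branching sequent)
Longest path through the right premise: 19 edges
Height of the subtree rooted at the branching sequent: max(19, 19) = 19
The branching sequent sits 4 edges above the root (the chain of one-premise inferences), so height = 19 + 4 = 23

23


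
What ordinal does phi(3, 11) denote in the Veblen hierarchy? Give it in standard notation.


phi(3, 11):
phi(3, beta) = eta_beta (the beta-th eta number, fixed point of zeta).
phi(3, 11) = eta_11

eta_11


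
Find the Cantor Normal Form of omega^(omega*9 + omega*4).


omega^(omega*9 + omega*4):
Both terms of the exponent have the same exponent 1, so they merge: omega*9 + omega*4 = omega*(9+4) = omega*13.
omega raised to a CNF ordinal is a single CNF term: Result = omega^(omega*13)

omega^(omega*13)


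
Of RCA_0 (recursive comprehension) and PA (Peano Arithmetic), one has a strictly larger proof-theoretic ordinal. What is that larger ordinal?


Proof-theoretic ordinal of RCA_0 (recursive comprehension): omega^omega
Proof-theoretic ordinal of PA (Peano Arithmetic): epsilon_0
Comparing: omega^omega < epsilon_0.
The larger ordinal is epsilon_0 (from PA (Peano Arithmetic)).

epsilon_0


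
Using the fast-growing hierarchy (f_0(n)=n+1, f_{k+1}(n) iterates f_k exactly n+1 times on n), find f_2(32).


f_2(32) = f_1^33(32)
f_1(m) = 2m + 1.
Iterating: f_1^k(n) = 2^k*(n+1) - 1.
f_2(32) = 2^33*(32+1) - 1 = 8589934592*33 - 1 = 283467841535

283467841535


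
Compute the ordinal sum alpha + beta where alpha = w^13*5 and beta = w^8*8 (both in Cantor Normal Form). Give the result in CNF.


Ordinal addition w^13*5 + w^8*8:
Leading exponent of alpha (13) > leading exponent of beta (8).
Since alpha's term has higher exponent than beta's leading term,
the sum is simply alpha followed by beta.
Result = w^13*5 + w^8*8

w^13*5 + w^8*8


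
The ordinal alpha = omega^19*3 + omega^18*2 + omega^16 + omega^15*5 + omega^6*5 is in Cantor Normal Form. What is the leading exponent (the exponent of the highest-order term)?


CNF: omega^19*3 + omega^18*2 + omega^16 + omega^15*5 + omega^6*5
The leading term is omega^19*3, which has exponent 19.

19


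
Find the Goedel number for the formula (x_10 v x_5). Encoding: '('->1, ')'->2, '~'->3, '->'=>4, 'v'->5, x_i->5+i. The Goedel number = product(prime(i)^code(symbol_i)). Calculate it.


Formula: (x_10 v x_5)
Symbol codes: [1, 15, 5, 10, 2]
Primes: [2, 3, 5, 7, 11]
p_1^1 = 2^1 = 2
p_2^15 = 3^15 = 14348907
p_3^5 = 5^5 = 3125
p_4^10 = 7^10 = 282475249
p_5^2 = 11^2 = 121
Product = 3065240877512775018750

3065240877512775018750


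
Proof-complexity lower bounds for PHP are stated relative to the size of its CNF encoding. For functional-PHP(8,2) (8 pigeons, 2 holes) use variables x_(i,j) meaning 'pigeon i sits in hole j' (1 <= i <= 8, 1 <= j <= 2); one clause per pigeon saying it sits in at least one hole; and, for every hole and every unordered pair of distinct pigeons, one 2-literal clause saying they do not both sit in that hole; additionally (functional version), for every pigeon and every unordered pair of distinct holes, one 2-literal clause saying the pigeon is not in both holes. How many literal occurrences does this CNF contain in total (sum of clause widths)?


functional-PHP(8,2): 8 pigeons, 2 holes, 8*2 = 16 variables.
- pigeon clauses: one per pigeon -> 8 clauses of width 2 -> 16 literals
- hole clauses: 2 holes * C(8,2) = 2 * 28 -> 56 clauses of width 2 -> 112 literals
- functional clauses: 8 pigeons * C(2,2) = 8 * 1 -> 8 clauses of width 2 -> 16 literals
Total literal occurrences = 16 + 112 + 16 = 144

144


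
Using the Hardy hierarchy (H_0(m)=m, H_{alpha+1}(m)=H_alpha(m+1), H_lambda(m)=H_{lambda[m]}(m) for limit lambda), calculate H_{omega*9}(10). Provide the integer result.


H_{omega*9}(10):
For the Hardy hierarchy, H_{omega*k}(n) = 2^k * n.
2^9 = 512.
512 * 10 = 5120

5120


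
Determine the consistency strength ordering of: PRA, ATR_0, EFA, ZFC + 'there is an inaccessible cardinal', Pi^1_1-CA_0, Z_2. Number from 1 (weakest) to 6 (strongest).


Ordering by consistency strength:
1. EFA
2. PRA
3. ATR_0
4. Pi^1_1-CA_0
5. Z_2
6. ZFC + 'there is an inaccessible cardinal'


PRA=2, ATR_0=3, EFA=1, ZFC + 'there is an inaccessible cardinal'=6, Pi^1_1-CA_0=4, Z_2=5


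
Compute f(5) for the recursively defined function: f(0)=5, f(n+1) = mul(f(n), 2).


f(0) = 5
f(1) = mul(f(0), 2) = mul(5, 2) = 10
f(2) = mul(f(1), 2) = mul(10, 2) = 20
f(3) = mul(f(2), 2) = mul(20, 2) = 40
f(4) = mul(f(3), 2) = mul(40, 2) = 80
f(5) = mul(f(4), 2) = mul(80, 2) = 160


160


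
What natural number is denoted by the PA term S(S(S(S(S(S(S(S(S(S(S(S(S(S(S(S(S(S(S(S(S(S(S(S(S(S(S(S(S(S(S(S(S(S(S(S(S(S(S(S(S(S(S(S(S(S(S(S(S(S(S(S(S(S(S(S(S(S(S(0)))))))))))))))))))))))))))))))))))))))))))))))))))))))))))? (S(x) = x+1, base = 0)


Counting successors applied to 0:
59 applications of S to 0 = 59

59


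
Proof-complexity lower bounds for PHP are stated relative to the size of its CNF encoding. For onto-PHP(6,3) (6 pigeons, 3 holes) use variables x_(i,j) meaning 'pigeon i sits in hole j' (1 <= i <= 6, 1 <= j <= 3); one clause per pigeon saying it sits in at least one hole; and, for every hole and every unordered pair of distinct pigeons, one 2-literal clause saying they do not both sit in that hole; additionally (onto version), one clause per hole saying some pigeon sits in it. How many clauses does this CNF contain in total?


onto-PHP(6,3): 6 pigeons, 3 holes, 6*3 = 18 variables.
- pigeon clauses: one per pigeon -> 6 clauses
- hole clauses: 3 holes * C(6,2) = 3 * 15 -> 45 clauses
- onto clauses: one per hole -> 3 clauses
Total clauses = 6 + 45 + 3 = 54

54


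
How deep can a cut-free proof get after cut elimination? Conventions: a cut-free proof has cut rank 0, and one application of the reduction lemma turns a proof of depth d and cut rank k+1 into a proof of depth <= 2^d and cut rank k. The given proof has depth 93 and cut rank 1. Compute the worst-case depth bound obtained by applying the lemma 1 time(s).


Each rank reduction sends depth d to at most 2^d; cut rank r needs r reductions.
2_0(93) = 93
2_1(93) = 2^93 = 9903520314283042199192993792
Cut-free depth bound = 9903520314283042199192993792

9903520314283042199192993792


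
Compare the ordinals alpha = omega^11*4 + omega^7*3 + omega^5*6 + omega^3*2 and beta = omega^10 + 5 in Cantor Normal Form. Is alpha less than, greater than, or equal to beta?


Compare term by term from highest exponent:
alpha = omega^11*4 + omega^7*3 + omega^5*6 + omega^3*2
beta = omega^10 + 5
Term 1: alpha has omega^11*4, beta has omega^10*1
Term 2: alpha has omega^7*3, beta has omega^0*5
Term 3: alpha has omega^5*6, beta has omega^0*0
Term 4: alpha has omega^3*2, beta has omega^0*0
Result: alpha > beta

alpha > beta


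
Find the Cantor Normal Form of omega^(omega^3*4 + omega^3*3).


omega^(omega^3*4 + omega^3*3):
Both terms of the exponent have the same exponent 3, so they merge: omega^3*4 + omega^3*3 = omega^3*(4+3) = omega^3*7.
omega raised to a CNF ordinal is a single CNF term: Result = omega^(omega^3*7)

omega^(omega^3*7)


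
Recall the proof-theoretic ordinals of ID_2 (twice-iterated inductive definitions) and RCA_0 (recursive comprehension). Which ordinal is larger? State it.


Proof-theoretic ordinal of ID_2 (twice-iterated inductive definitions): psi_0(epsilon_{Omega_2+1})
Proof-theoretic ordinal of RCA_0 (recursive comprehension): omega^omega
Comparing: omega^omega < psi_0(epsilon_{Omega_2+1}).
The larger ordinal is psi_0(epsilon_{Omega_2+1}) (from ID_2 (twice-iterated inductive definitions)).

psi_0(epsilon_{Omega_2+1})
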